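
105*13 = 1365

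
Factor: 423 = 3^2*47^1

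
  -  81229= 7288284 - 7369513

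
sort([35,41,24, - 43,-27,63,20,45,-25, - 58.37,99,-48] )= [ - 58.37, - 48, - 43, - 27,  -  25,20, 24,35, 41,45,63,99]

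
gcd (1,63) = 1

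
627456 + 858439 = 1485895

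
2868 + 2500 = 5368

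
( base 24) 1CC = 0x36c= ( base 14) 468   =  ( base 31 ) S8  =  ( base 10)876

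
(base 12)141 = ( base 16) C1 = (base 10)193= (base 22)8h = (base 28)6P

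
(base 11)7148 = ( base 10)9490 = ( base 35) 7q5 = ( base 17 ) 1FE4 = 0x2512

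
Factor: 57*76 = 4332 = 2^2*3^1*19^2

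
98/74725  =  2/1525 = 0.00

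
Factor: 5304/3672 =3^( - 2 )*13^1 =13/9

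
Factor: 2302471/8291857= 7^( - 1)*1184551^(- 1 )*2302471^1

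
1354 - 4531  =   - 3177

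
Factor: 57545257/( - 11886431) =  - 7^2 * 11^1*241^1*443^1 * 11886431^( -1 )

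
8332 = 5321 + 3011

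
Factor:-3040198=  - 2^1*7^1*217157^1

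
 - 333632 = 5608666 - 5942298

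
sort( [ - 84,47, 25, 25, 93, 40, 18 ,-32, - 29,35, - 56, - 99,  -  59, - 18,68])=[ - 99, - 84,  -  59, - 56 , -32, - 29, - 18 , 18, 25, 25, 35,40, 47, 68, 93 ]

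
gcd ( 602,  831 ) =1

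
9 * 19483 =175347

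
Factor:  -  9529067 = - 1409^1*6763^1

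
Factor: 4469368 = 2^3 *17^1*59^1* 557^1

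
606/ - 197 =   -  4+182/197 = - 3.08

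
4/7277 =4/7277 = 0.00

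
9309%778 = 751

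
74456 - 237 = 74219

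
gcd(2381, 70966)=1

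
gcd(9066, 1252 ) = 2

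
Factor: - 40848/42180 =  - 92/95 = - 2^2*5^( -1)*19^( - 1 ) * 23^1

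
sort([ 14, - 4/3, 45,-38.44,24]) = [ - 38.44, - 4/3, 14,  24, 45] 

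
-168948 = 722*(-234 )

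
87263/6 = 14543+5/6=14543.83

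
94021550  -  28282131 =65739419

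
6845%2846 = 1153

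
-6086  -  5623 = - 11709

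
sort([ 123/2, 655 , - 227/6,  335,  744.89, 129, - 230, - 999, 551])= [-999, - 230, - 227/6, 123/2,129,  335, 551, 655, 744.89] 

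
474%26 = 6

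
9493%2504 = 1981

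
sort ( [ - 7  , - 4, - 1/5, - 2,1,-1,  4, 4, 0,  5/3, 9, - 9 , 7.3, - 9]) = [ - 9, - 9, -7,  -  4, - 2,  -  1,  -  1/5, 0,1, 5/3, 4, 4,  7.3,  9]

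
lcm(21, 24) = 168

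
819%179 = 103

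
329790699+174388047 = 504178746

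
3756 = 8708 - 4952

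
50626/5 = 10125 + 1/5 = 10125.20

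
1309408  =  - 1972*(  -  664)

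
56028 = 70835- 14807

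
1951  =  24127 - 22176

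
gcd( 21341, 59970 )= 1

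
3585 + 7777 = 11362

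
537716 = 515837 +21879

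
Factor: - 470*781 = - 367070 = - 2^1*5^1*11^1*47^1*71^1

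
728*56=40768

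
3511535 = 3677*955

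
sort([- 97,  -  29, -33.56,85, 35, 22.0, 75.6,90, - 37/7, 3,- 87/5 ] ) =[ - 97, - 33.56,- 29, - 87/5,-37/7,3,  22.0,35, 75.6,85, 90 ] 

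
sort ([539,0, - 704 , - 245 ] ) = [ - 704, -245,0,539]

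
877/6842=877/6842=   0.13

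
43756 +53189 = 96945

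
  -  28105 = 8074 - 36179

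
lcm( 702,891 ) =23166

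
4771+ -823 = 3948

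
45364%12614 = 7522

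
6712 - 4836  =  1876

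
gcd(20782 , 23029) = 1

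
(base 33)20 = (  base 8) 102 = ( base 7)123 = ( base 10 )66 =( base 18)3c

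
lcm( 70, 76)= 2660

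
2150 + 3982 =6132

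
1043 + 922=1965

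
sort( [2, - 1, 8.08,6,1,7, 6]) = [ - 1,1,  2, 6,6,7,  8.08] 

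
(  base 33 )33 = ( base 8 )146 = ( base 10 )102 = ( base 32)36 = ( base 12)86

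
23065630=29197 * 790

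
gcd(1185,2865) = 15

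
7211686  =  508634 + 6703052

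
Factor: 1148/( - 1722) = - 2/3 = - 2^1*3^ ( - 1 )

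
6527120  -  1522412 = 5004708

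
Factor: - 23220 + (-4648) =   -  27868 = - 2^2*6967^1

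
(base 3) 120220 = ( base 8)655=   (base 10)429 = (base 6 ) 1553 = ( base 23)if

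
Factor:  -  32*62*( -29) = 2^6*29^1* 31^1 = 57536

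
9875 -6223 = 3652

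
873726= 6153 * 142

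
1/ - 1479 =-1 + 1478/1479  =  -0.00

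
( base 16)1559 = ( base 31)5L9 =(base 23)a7e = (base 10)5465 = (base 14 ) 1DC5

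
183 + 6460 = 6643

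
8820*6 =52920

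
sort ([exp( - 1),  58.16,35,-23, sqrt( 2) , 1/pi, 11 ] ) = [-23, 1/pi,exp( - 1 ) , sqrt(2), 11,35,  58.16] 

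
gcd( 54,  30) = 6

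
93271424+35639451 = 128910875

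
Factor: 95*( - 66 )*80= - 501600 = -  2^5*3^1*5^2*11^1*19^1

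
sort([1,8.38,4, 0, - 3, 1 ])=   [-3,0,1,1,4,8.38 ]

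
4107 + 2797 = 6904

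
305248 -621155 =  - 315907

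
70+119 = 189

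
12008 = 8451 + 3557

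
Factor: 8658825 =3^1*5^2*7^1*16493^1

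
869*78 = 67782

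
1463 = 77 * 19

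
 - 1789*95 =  - 169955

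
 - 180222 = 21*( - 8582 ) 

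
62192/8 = 7774=7774.00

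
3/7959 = 1/2653 = 0.00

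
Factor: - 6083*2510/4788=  - 1090595/342 = -2^( - 1 )*3^(-2)* 5^1 * 11^1*19^ (-1)*79^1 *251^1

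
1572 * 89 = 139908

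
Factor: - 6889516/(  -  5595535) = 2^2 * 5^(  -  1)* 11^( - 1)*107^1*16097^1*101737^(-1) 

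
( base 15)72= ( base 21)52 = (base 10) 107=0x6b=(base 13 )83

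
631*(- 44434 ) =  - 28037854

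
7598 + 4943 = 12541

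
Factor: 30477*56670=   1727131590 = 2^1*3^2*5^1*1889^1*10159^1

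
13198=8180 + 5018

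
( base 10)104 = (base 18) 5e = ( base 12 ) 88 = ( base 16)68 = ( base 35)2y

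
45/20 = 9/4 = 2.25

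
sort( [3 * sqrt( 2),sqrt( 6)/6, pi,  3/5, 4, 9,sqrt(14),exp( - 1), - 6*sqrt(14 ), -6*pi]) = [ - 6*sqrt ( 14),  -  6*pi, exp(-1),sqrt( 6 )/6,  3/5,pi,sqrt( 14),  4, 3*sqrt(2),9 ]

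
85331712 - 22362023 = 62969689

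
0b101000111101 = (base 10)2621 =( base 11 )1A73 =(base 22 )593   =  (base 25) 44l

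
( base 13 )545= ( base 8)1606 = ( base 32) S6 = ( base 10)902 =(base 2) 1110000110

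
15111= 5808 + 9303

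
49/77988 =49/77988 = 0.00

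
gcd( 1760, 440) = 440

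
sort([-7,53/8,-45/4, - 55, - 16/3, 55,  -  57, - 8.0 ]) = [ - 57, - 55, - 45/4, - 8.0,-7,-16/3,53/8, 55 ] 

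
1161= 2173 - 1012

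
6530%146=106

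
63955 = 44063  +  19892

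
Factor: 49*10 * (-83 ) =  - 2^1 *5^1* 7^2 * 83^1=- 40670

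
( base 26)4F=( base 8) 167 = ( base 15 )7e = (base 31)3q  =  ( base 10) 119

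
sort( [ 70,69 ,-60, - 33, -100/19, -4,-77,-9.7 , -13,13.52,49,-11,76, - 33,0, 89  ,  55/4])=[ - 77,-60, - 33,- 33,-13,  -  11,-9.7, - 100/19, - 4,0, 13.52, 55/4, 49, 69, 70, 76,89]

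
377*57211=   21568547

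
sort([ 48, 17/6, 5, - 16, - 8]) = [-16, - 8,17/6,5, 48]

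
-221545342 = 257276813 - 478822155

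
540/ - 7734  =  -1 + 1199/1289 =-0.07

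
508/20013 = 508/20013  =  0.03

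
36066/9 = 4007 + 1/3 = 4007.33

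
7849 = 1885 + 5964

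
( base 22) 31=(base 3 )2111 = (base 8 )103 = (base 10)67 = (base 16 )43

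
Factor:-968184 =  - 2^3*3^2 * 7^1*17^1*113^1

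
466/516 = 233/258 = 0.90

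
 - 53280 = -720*74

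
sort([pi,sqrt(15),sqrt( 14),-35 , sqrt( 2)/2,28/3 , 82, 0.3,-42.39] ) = [-42.39,-35,  0.3,sqrt( 2 ) /2,  pi,sqrt( 14 ) , sqrt( 15),28/3, 82]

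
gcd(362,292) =2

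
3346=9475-6129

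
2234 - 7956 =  - 5722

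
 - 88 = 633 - 721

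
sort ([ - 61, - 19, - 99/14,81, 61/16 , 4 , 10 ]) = [-61,-19, - 99/14,61/16,4, 10,81 ] 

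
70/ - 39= - 2 + 8/39 = - 1.79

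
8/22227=8/22227 = 0.00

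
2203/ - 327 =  - 7 + 86/327 = - 6.74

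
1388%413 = 149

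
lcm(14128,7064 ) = 14128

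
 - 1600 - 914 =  - 2514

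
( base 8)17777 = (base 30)931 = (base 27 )b6a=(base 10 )8191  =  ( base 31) 8g7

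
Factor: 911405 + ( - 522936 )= 479^1*811^1 = 388469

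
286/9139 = 22/703 = 0.03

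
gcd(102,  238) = 34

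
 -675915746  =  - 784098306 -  - 108182560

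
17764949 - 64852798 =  - 47087849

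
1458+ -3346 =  - 1888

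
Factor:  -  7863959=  - 29^1*373^1*727^1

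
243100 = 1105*220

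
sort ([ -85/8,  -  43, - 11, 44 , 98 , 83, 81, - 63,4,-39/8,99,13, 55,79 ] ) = [ - 63,-43, - 11, - 85/8, - 39/8,4 , 13 , 44,  55,79, 81,83,98,99]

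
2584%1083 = 418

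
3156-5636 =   -  2480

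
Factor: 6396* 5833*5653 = 210901377804 = 2^2*3^1*13^1*19^1*41^1*307^1*5653^1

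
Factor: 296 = 2^3*37^1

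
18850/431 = 43 + 317/431 = 43.74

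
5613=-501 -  -6114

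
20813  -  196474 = - 175661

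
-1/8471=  - 1/8471  =  - 0.00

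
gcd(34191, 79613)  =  1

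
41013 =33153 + 7860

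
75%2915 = 75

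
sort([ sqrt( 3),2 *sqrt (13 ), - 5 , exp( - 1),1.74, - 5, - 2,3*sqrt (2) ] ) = [ -5, - 5, - 2 , exp( -1), sqrt(3), 1.74, 3*sqrt(2),2*sqrt(13 )]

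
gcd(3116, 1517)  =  41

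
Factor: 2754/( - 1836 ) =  - 3/2=   - 2^( - 1) * 3^1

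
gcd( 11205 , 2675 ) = 5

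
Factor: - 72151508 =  - 2^2*11^1*13^2*31^1*313^1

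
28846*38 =1096148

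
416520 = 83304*5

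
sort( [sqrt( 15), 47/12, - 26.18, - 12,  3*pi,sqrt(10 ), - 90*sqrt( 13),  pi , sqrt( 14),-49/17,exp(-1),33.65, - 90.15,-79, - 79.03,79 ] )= [ - 90*sqrt( 13), - 90.15,-79.03,-79, - 26.18, - 12  , -49/17, exp(- 1 ),pi,  sqrt( 10), sqrt( 14 ), sqrt(15) , 47/12, 3*pi, 33.65,79]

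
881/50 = 881/50 = 17.62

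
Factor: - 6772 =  - 2^2*1693^1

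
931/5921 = 931/5921 = 0.16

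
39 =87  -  48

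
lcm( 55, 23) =1265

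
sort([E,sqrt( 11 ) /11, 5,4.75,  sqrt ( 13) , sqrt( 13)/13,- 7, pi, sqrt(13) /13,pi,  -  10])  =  [- 10,-7,sqrt(13)/13  ,  sqrt(13)/13,sqrt( 11)/11,E,pi, pi, sqrt( 13 ), 4.75, 5] 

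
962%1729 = 962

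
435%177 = 81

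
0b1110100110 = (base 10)934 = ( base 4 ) 32212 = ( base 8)1646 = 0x3A6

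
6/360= 1/60 = 0.02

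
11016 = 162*68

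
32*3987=127584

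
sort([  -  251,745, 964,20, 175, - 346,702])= [ - 346, - 251,  20,175, 702,745, 964]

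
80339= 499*161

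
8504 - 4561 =3943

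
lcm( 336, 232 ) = 9744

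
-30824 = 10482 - 41306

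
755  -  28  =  727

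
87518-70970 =16548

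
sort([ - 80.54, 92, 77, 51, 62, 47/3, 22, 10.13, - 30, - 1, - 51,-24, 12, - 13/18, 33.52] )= [ - 80.54,-51, - 30, - 24, - 1, - 13/18,10.13, 12,47/3, 22, 33.52, 51, 62,77,92] 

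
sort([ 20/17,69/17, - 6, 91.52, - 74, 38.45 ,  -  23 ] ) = [ - 74, - 23, - 6,20/17, 69/17, 38.45,91.52 ]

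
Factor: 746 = 2^1*373^1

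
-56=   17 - 73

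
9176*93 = 853368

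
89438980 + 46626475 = 136065455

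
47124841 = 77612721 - 30487880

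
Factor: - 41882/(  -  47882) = 43^1*89^( - 1 ) * 269^(-1)*487^1 = 20941/23941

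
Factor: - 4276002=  - 2^1*3^1*149^1*4783^1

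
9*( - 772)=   -  6948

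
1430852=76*18827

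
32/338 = 16/169 = 0.09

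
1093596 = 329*3324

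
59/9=59/9 = 6.56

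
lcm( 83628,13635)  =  1254420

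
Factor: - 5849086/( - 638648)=2924543/319324 = 2^ (-2)*97^( - 1)*823^( - 1) * 1213^1*2411^1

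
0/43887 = 0=0.00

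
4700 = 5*940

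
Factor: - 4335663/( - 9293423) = 3^1*17^1*151^1*563^1*9293423^( - 1)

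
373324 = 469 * 796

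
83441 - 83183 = 258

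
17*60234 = 1023978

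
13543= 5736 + 7807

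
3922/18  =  217 + 8/9 = 217.89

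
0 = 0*35841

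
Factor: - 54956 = -2^2*11^1 * 1249^1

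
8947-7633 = 1314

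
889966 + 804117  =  1694083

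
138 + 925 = 1063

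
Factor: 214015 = 5^1*23^1*1861^1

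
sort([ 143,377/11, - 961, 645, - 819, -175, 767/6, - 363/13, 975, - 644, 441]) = [ - 961, - 819, - 644, - 175, - 363/13, 377/11, 767/6,143, 441, 645, 975]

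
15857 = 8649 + 7208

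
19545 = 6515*3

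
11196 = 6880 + 4316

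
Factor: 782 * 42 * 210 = 2^3 * 3^2*5^1 * 7^2*17^1*23^1= 6897240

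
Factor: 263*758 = 199354 = 2^1*263^1*379^1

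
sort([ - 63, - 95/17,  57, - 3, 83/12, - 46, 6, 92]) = [ - 63 ,-46, - 95/17,-3,6, 83/12,  57,92 ]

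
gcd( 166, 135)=1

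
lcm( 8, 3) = 24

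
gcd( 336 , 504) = 168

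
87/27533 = 87/27533 = 0.00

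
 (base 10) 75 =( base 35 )25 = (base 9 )83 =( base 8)113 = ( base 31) 2D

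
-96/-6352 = 6/397  =  0.02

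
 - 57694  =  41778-99472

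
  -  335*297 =-99495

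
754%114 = 70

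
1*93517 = 93517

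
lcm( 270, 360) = 1080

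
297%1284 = 297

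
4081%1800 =481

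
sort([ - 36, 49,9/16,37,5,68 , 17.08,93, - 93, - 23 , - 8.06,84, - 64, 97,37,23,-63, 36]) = [ - 93, - 64,-63, - 36 ,-23, - 8.06,9/16  ,  5,  17.08,23, 36,37,37, 49,68 , 84,93,97 ]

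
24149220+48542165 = 72691385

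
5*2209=11045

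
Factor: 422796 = 2^2*3^1*11^1*3203^1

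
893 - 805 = 88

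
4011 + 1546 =5557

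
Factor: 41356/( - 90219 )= - 2^2*3^( - 1)*7^2*17^( - 1 )*29^ (-1 )*61^( - 1)*211^1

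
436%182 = 72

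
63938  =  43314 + 20624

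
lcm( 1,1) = 1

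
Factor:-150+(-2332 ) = -2482 = - 2^1*17^1 * 73^1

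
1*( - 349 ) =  - 349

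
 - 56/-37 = 1 + 19/37 = 1.51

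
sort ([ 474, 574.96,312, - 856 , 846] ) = [-856 , 312,474, 574.96,846 ] 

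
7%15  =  7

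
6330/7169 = 6330/7169 = 0.88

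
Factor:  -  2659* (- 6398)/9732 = 8506141/4866 = 2^(-1)*3^( - 1 ) * 7^1*457^1*811^( - 1) * 2659^1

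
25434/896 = 12717/448 =28.39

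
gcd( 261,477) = 9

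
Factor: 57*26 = 1482 = 2^1 * 3^1*13^1*19^1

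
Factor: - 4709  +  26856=22147 = 22147^1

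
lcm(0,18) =0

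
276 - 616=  - 340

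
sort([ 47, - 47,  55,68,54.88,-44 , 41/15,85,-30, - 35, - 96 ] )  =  [ - 96,-47,-44, - 35, - 30,41/15,47, 54.88, 55, 68, 85 ]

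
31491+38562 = 70053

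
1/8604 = 1/8604  =  0.00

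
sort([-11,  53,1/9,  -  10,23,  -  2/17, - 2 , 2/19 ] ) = [-11,-10, - 2,-2/17 , 2/19,1/9,  23,  53] 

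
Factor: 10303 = 10303^1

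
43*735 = 31605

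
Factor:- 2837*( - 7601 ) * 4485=96714705945 = 3^1*5^1*11^1 * 13^1*23^1*691^1*2837^1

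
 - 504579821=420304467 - 924884288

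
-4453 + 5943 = 1490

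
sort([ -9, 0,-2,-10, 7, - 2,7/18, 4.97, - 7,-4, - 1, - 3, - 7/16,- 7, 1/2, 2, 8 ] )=[ - 10, - 9, - 7,- 7, - 4, - 3,  -  2, - 2,  -  1, - 7/16, 0,7/18, 1/2, 2 , 4.97, 7,  8 ]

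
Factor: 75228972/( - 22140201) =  - 25076324/7380067=- 2^2 * 7^1*13^1*68891^1*7380067^( - 1 )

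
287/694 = 287/694= 0.41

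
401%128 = 17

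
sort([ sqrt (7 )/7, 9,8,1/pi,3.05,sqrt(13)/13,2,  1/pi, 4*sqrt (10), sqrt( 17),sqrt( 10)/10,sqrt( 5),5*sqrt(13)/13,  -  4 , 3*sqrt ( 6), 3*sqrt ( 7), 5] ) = [ - 4, sqrt( 13)/13,sqrt(10) /10,1/pi,1/pi,sqrt( 7)/7, 5*sqrt(13)/13,  2, sqrt ( 5),3.05, sqrt(17 ),5,3*sqrt(6) , 3*sqrt( 7 ), 8,9,4*sqrt ( 10)] 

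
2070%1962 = 108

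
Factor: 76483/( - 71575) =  - 187/175 =-5^(-2)*7^(-1 )*11^1*17^1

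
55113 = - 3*( - 18371)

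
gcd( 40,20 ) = 20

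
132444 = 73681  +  58763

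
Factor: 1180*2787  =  2^2*3^1*5^1*59^1*929^1 = 3288660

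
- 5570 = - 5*1114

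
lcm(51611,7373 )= 51611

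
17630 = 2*8815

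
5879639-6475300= - 595661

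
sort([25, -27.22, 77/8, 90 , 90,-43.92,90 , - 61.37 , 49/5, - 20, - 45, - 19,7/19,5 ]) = [ - 61.37,-45, - 43.92, - 27.22, - 20, - 19,7/19,5,77/8,49/5,25 , 90,90 , 90]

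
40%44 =40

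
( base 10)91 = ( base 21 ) 47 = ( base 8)133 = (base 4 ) 1123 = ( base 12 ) 77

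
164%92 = 72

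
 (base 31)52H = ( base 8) 11424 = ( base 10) 4884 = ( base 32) 4ok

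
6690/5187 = 1 + 501/1729 = 1.29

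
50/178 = 25/89 = 0.28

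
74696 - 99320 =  - 24624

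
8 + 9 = 17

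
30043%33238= 30043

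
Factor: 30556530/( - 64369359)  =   - 3395170/7152151 = - 2^1 * 5^1* 19^ (  -  1) * 337^(  -  1 )*1117^( - 1)*339517^1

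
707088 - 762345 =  - 55257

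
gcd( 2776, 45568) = 8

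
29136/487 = 29136/487=59.83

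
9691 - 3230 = 6461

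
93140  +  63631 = 156771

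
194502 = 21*9262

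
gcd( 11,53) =1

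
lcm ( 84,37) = 3108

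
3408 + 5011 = 8419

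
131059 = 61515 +69544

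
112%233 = 112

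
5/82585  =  1/16517 = 0.00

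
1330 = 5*266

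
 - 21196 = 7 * (-3028 ) 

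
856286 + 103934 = 960220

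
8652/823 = 10+ 422/823  =  10.51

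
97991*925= 90641675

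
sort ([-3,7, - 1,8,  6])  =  [-3, -1,6, 7, 8 ] 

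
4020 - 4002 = 18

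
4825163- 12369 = 4812794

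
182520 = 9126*20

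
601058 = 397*1514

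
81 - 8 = 73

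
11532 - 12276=-744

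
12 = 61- 49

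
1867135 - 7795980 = -5928845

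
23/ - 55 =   -  1 + 32/55 = -0.42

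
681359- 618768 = 62591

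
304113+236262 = 540375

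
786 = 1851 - 1065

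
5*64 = 320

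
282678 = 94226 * 3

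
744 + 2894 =3638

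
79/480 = 79/480 = 0.16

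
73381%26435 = 20511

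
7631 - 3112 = 4519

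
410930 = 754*545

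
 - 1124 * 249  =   - 279876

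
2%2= 0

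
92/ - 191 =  - 92/191 = - 0.48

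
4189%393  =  259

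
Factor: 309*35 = 3^1*5^1 *7^1*103^1= 10815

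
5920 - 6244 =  - 324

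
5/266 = 5/266 = 0.02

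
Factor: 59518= 2^1*29759^1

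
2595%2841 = 2595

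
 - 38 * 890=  -33820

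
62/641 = 62/641= 0.10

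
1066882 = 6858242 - 5791360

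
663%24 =15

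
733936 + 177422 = 911358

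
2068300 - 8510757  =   - 6442457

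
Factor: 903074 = 2^1*17^1*26561^1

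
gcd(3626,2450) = 98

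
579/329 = 1 +250/329= 1.76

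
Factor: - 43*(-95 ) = 4085  =  5^1*19^1 * 43^1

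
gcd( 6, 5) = 1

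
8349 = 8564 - 215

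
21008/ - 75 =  - 281  +  67/75 = -280.11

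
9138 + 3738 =12876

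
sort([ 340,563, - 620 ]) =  [ - 620,340,563] 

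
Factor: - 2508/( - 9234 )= 2^1 *3^( - 4 )*11^1 = 22/81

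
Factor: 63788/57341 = 2^2*17^( - 1)*37^1*431^1*3373^( - 1 ) 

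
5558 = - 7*( - 794)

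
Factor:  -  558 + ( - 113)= - 11^1*61^1=   -671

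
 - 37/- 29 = 1  +  8/29=1.28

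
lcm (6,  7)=42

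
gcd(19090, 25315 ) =415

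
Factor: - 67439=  - 17^1 * 3967^1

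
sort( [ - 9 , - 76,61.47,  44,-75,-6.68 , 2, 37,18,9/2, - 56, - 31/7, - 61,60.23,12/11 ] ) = [  -  76,-75, - 61,-56, - 9,  -  6.68,  -  31/7,12/11,2,  9/2,18,37,44,60.23,61.47 ] 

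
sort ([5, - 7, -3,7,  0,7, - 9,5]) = [-9, - 7, - 3 , 0,5,5,7, 7]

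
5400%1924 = 1552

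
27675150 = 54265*510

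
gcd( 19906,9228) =2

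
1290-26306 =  - 25016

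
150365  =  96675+53690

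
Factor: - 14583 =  - 3^1*4861^1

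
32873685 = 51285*641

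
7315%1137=493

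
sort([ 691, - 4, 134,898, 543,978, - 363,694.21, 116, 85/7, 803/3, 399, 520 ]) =[-363, - 4, 85/7, 116, 134, 803/3, 399, 520, 543, 691,694.21, 898, 978]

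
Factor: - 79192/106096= - 521/698 = - 2^( - 1 )*349^( - 1) * 521^1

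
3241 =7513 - 4272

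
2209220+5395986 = 7605206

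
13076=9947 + 3129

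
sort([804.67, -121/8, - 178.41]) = [ - 178.41, - 121/8,  804.67]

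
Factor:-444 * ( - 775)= 344100 = 2^2 * 3^1*5^2*31^1*37^1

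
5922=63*94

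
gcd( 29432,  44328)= 8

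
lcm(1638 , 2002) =18018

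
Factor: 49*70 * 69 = 236670=2^1  *  3^1*5^1*7^3*23^1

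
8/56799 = 8/56799 = 0.00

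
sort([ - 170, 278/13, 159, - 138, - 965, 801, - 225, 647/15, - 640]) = [  -  965, - 640, - 225, - 170, - 138,278/13, 647/15, 159, 801 ]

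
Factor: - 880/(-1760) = 2^( - 1) = 1/2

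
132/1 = 132 = 132.00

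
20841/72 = 6947/24 = 289.46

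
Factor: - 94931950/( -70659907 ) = 2^1*5^2*229^1*8291^1*70659907^( - 1)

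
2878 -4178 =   -  1300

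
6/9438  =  1/1573 = 0.00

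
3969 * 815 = 3234735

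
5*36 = 180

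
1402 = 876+526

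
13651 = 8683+4968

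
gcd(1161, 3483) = 1161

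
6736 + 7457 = 14193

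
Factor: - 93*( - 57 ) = 5301 = 3^2*19^1*31^1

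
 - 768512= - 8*96064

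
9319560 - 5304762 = 4014798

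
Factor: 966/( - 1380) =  - 7/10 = - 2^(  -  1)*5^( - 1) *7^1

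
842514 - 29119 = 813395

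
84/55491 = 28/18497=0.00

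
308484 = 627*492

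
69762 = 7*9966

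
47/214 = 47/214 = 0.22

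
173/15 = 173/15 = 11.53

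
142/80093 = 142/80093 = 0.00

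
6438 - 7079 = - 641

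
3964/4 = 991=991.00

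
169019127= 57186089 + 111833038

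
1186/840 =1 + 173/420 = 1.41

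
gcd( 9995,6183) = 1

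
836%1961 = 836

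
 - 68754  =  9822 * ( - 7) 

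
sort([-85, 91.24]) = [ - 85, 91.24]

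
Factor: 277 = 277^1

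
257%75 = 32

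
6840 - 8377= - 1537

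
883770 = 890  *993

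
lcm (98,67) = 6566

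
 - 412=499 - 911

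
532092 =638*834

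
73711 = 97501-23790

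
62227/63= 987+46/63 = 987.73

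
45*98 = 4410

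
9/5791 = 9/5791= 0.00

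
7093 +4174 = 11267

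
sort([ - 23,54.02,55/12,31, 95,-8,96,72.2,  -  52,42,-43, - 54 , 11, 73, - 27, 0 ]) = [ - 54,-52, - 43, -27, -23, - 8, 0,55/12, 11,31,42,54.02,72.2,73,95,96]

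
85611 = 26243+59368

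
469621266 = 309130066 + 160491200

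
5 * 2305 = 11525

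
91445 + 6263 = 97708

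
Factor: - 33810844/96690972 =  - 8452711/24172743 = - 3^(  -  1 ) * 7^( - 1 ) * 1151083^(  -  1) * 8452711^1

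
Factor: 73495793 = 7^1*10499399^1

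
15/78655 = 3/15731=0.00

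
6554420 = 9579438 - 3025018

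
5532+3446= 8978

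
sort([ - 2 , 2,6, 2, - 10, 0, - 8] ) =[ -10, - 8, - 2, 0,2, 2, 6]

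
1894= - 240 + 2134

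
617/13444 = 617/13444  =  0.05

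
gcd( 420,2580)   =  60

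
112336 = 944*119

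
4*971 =3884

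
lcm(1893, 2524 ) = 7572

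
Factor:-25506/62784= - 2^(-5 )*13^1 =- 13/32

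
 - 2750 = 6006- 8756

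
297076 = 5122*58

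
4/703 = 4/703 = 0.01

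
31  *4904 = 152024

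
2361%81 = 12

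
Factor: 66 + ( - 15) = 51= 3^1  *  17^1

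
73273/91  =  73273/91 = 805.20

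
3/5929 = 3/5929 = 0.00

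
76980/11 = 6998 + 2/11= 6998.18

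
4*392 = 1568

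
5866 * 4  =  23464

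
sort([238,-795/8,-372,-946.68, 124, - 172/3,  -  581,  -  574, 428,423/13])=[- 946.68, - 581,-574,-372,-795/8, - 172/3, 423/13, 124,238, 428 ]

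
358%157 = 44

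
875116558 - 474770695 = 400345863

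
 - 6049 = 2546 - 8595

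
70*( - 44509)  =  -3115630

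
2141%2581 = 2141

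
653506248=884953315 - 231447067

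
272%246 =26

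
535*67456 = 36088960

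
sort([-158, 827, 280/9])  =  [  -  158,280/9,  827]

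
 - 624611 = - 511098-113513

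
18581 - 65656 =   -  47075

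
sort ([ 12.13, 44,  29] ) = [ 12.13,29 , 44]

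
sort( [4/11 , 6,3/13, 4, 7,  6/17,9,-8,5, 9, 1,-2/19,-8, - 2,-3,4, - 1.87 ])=[  -  8,  -  8 ,-3, - 2, - 1.87,-2/19,3/13, 6/17 , 4/11,1, 4,4,5,6,7,9,9 ] 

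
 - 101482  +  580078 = 478596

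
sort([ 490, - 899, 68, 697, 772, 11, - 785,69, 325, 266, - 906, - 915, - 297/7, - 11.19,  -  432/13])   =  [ - 915, - 906,  -  899, - 785, - 297/7, - 432/13, - 11.19 , 11, 68, 69,266 , 325, 490,697 , 772]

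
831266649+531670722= 1362937371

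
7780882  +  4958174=12739056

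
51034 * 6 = 306204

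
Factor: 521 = 521^1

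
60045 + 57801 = 117846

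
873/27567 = 97/3063 = 0.03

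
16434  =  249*66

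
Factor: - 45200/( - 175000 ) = 2^1*5^( - 3 ) * 7^(  -  1)*113^1 = 226/875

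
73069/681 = 73069/681 = 107.30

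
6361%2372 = 1617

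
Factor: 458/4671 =2^1*3^( - 3 )*173^( - 1)*229^1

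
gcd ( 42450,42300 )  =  150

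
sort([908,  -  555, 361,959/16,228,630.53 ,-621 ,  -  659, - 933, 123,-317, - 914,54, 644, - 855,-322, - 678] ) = [-933, - 914, - 855, - 678,  -  659, - 621,  -  555, - 322, - 317,54,959/16,123,228,361,  630.53,644, 908]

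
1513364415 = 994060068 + 519304347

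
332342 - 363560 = - 31218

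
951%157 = 9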